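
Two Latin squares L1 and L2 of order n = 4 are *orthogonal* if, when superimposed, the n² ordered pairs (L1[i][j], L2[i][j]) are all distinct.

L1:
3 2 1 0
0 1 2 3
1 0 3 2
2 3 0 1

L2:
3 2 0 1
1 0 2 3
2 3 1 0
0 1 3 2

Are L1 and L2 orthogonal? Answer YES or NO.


Form the n² = 16 superimposed pairs (L1[i][j], L2[i][j]), row by row (rows and columns indexed from 0):
row 0: (3,3) (2,2) (1,0) (0,1)
row 1: (0,1) (1,0) (2,2) (3,3)
row 2: (1,2) (0,3) (3,1) (2,0)
row 3: (2,0) (3,1) (0,3) (1,2)
Orthogonality requires all 16 pairs distinct.
But the pair (0,1) repeats: cell (0,3) has L1 = 0, L2 = 1, and cell (1,0) has L1 = 0, L2 = 1.
A repeated pair means some other pair never occurs (only 8 distinct pairs out of 16), so the squares are not orthogonal.
Conclusion: NO.

NO


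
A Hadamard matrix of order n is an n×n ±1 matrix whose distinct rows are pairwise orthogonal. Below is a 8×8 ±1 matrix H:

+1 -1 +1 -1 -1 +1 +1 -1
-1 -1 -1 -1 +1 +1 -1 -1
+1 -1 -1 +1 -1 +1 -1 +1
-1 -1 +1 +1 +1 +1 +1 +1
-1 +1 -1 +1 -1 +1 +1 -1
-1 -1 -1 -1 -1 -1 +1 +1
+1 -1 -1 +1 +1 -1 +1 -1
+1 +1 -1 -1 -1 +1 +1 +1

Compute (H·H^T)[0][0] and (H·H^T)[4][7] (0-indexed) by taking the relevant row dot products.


Row 0 of H: [1, -1, 1, -1, -1, 1, 1, -1].
Row 4 of H: [-1, 1, -1, 1, -1, 1, 1, -1].
Row 7 of H: [1, 1, -1, -1, -1, 1, 1, 1].
(H·H^T)[0][0] = Σ_j H[0][j]·H[0][j] = (1)² + (-1)² + (1)² + (-1)² + (-1)² + (1)² + (1)² + (-1)² = 1 + 1 + 1 + 1 + 1 + 1 + 1 + 1 = 8.
(H·H^T)[4][7] = Σ_j H[4][j]·H[7][j] = (-1)·(1) + (1)·(1) + (-1)·(-1) + (1)·(-1) + (-1)·(-1) + (1)·(1) + (1)·(1) + (-1)·(1) = -1 + 1 + 1 + -1 + 1 + 1 + 1 + -1 = 2.
Rows 4 and 7 are not orthogonal (dot product = 2 ≠ 0), so H is not a Hadamard matrix.

(0,0) entry = 8; (4,7) entry = 2.


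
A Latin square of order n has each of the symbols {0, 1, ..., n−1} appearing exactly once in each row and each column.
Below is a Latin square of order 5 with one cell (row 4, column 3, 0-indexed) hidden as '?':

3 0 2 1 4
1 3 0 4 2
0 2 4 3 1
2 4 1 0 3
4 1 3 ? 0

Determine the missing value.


Row 4 contains symbols [0, 1, 3, 4] — missing [2].
Column 3 contains symbols [0, 1, 3, 4] — missing [2].
The missing symbol must appear in both missing sets; intersection = [2].
Therefore the hidden value is 2.

Missing value = 2.


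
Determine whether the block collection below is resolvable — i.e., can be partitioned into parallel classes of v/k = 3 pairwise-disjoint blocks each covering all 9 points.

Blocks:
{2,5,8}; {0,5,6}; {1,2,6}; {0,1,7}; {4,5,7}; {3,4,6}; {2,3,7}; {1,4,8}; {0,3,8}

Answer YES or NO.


v = 9, block size k = 3, number of blocks = 9.
For resolvability, blocks must partition into parallel classes of size v/k = 3.
Total blocks must therefore be a multiple of 3: 9 = 3·3 + 0 ⇒ divisible ✓.
Greedy packing gives 3 candidate class(es). Each should be a full parallel class (size 3, covers all 9 points).
  Class 1 (3 blocks): {2,5,8}; {0,1,7}; {3,4,6}. Points covered: [0, 1, 2, 3, 4, 5, 6, 7, 8].
  Class 2 (3 blocks): {0,5,6}; {2,3,7}; {1,4,8}. Points covered: [0, 1, 2, 3, 4, 5, 6, 7, 8].
  Class 3 (3 blocks): {1,2,6}; {4,5,7}; {0,3,8}. Points covered: [0, 1, 2, 3, 4, 5, 6, 7, 8].
All classes full (size 3)? YES. All classes cover every point? YES.
Resolvable? YES.

YES


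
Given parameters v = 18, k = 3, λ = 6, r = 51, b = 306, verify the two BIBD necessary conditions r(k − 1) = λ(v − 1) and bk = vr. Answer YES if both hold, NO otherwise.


Condition (i): r(k − 1) = 51·2 = 102; λ(v − 1) = 6·17 = 102. Match? YES.
Condition (ii): bk = 306·3 = 918; vr = 18·51 = 918. Match? YES.
Both conditions hold? YES.

YES


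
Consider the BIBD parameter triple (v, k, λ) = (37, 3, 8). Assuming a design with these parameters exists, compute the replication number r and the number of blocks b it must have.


Any 2-(v, k, λ) BIBD satisfies two necessary conditions:
  (i)  Each point sits in r blocks, and counting incidences through any fixed point gives r(k − 1) = λ(v − 1), so r = λ(v − 1)/(k − 1).
  (ii) Total incidences bk = vr, so b = vr/k.
Step 1: r = λ(v − 1)/(k − 1) = 8·(37 − 1)/(3 − 1) = 8·36/2 = 288/2 = 144.
Step 2: b = vr/k = 37·144/3 = 5328/3 = 1776.
Check integrality: r = 144 ∈ Z ✓, b = 1776 ∈ Z ✓.
(These identities are necessary conditions: they determine r and b for any design with these parameters, but do not by themselves prove that one exists.)

r = 144, b = 1776.


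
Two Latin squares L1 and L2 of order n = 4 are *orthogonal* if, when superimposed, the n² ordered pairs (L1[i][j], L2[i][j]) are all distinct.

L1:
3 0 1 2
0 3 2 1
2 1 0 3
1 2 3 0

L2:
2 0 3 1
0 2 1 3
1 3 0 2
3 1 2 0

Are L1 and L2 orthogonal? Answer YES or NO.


Form the n² = 16 superimposed pairs (L1[i][j], L2[i][j]), row by row (rows and columns indexed from 0):
row 0: (3,2) (0,0) (1,3) (2,1)
row 1: (0,0) (3,2) (2,1) (1,3)
row 2: (2,1) (1,3) (0,0) (3,2)
row 3: (1,3) (2,1) (3,2) (0,0)
Orthogonality requires all 16 pairs distinct.
But the pair (0,0) repeats: cell (0,1) has L1 = 0, L2 = 0, and cell (1,0) has L1 = 0, L2 = 0.
A repeated pair means some other pair never occurs (only 4 distinct pairs out of 16), so the squares are not orthogonal.
Conclusion: NO.

NO


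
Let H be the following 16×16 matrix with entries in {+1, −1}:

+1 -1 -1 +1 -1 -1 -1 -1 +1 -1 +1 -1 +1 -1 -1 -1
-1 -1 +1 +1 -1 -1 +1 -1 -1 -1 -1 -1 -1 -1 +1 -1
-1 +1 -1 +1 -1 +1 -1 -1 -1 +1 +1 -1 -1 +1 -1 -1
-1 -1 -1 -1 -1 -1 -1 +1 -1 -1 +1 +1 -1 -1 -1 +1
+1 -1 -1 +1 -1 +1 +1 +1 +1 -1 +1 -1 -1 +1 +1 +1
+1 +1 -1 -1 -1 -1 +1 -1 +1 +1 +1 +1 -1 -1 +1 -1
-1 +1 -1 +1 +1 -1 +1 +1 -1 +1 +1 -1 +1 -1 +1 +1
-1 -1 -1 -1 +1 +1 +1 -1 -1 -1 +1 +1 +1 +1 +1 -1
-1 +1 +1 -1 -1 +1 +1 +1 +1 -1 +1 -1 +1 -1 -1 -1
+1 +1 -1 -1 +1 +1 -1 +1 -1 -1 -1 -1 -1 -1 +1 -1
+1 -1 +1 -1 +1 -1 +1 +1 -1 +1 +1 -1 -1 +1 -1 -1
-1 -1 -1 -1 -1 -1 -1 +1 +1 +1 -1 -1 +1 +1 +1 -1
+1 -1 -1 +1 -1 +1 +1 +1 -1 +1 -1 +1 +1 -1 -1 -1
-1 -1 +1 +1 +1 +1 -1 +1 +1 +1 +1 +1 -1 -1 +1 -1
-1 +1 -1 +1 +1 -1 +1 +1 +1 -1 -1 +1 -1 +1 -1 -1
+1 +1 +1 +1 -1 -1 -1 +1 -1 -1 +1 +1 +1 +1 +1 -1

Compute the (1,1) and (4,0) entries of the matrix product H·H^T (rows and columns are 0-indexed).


Row 0 of H: [1, -1, -1, 1, -1, -1, -1, -1, 1, -1, 1, -1, 1, -1, -1, -1].
Row 1 of H: [-1, -1, 1, 1, -1, -1, 1, -1, -1, -1, -1, -1, -1, -1, 1, -1].
Row 4 of H: [1, -1, -1, 1, -1, 1, 1, 1, 1, -1, 1, -1, -1, 1, 1, 1].
(H·H^T)[1][1] = Σ_j H[1][j]·H[1][j] = (-1)² + (-1)² + (1)² + (1)² + (-1)² + (-1)² + (1)² + (-1)² + (-1)² + (-1)² + (-1)² + (-1)² + (-1)² + (-1)² + (1)² + (-1)² = 1 + 1 + 1 + 1 + 1 + 1 + 1 + 1 + 1 + 1 + 1 + 1 + 1 + 1 + 1 + 1 = 16.
(H·H^T)[4][0] = Σ_j H[4][j]·H[0][j] = (1)·(1) + (-1)·(-1) + (-1)·(-1) + (1)·(1) + (-1)·(-1) + (1)·(-1) + (1)·(-1) + (1)·(-1) + (1)·(1) + (-1)·(-1) + (1)·(1) + (-1)·(-1) + (-1)·(1) + (1)·(-1) + (1)·(-1) + (1)·(-1) = 1 + 1 + 1 + 1 + 1 + -1 + -1 + -1 + 1 + 1 + 1 + 1 + -1 + -1 + -1 + -1 = 2.
Rows 4 and 0 are not orthogonal (dot product = 2 ≠ 0), so H is not a Hadamard matrix.

(1,1) entry = 16; (4,0) entry = 2.


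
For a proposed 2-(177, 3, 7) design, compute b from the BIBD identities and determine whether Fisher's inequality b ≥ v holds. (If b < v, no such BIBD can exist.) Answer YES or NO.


b = λv(v − 1)/(k(k − 1)) = 7·177·176/(3·2) = 218064/6 = 36344.
Compare with v = 177: b ≥ v, so Fisher's inequality holds.

YES


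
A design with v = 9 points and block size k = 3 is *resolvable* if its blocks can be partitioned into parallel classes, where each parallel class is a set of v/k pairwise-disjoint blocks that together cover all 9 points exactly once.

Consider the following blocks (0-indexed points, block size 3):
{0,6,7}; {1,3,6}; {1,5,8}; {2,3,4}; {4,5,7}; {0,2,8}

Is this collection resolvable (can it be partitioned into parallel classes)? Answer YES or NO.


v = 9, block size k = 3, number of blocks = 6.
For resolvability, blocks must partition into parallel classes of size v/k = 3.
Total blocks must therefore be a multiple of 3: 6 = 3·2 + 0 ⇒ divisible ✓.
Greedy packing gives 2 candidate class(es). Each should be a full parallel class (size 3, covers all 9 points).
  Class 1 (3 blocks): {0,6,7}; {1,5,8}; {2,3,4}. Points covered: [0, 1, 2, 3, 4, 5, 6, 7, 8].
  Class 2 (3 blocks): {1,3,6}; {4,5,7}; {0,2,8}. Points covered: [0, 1, 2, 3, 4, 5, 6, 7, 8].
All classes full (size 3)? YES. All classes cover every point? YES.
Resolvable? YES.

YES


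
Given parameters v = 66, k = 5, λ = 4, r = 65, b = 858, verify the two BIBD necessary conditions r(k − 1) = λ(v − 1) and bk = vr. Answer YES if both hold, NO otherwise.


Condition (i): r(k − 1) = 65·4 = 260; λ(v − 1) = 4·65 = 260. Match? YES.
Condition (ii): bk = 858·5 = 4290; vr = 66·65 = 4290. Match? YES.
Both conditions hold? YES.

YES


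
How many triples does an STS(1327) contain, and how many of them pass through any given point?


An STS(v) is a 2-(v, 3, 1) BIBD: block size k = 3, λ = 1.
Replication: r(k − 1) = λ(v − 1) ⇒ r·2 = 1327 − 1 = 1326 ⇒ r = 663.
Block count: b = v(v − 1)/6 = 1327·1326/6 = 1759602/6 = 293267.
(Check via bk = vr: 293267·3 = 879801 = 1327·663 = 879801 ✓.)

r = 663, b = 293267.


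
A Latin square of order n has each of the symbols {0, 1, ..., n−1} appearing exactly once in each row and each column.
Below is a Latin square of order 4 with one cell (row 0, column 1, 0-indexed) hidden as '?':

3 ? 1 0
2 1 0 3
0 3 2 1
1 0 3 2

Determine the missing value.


Row 0 contains symbols [0, 1, 3] — missing [2].
Column 1 contains symbols [0, 1, 3] — missing [2].
The missing symbol must appear in both missing sets; intersection = [2].
Therefore the hidden value is 2.

Missing value = 2.


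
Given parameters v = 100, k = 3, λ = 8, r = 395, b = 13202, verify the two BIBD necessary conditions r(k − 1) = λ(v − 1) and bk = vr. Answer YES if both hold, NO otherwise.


Condition (i): r(k − 1) = 395·2 = 790; λ(v − 1) = 8·99 = 792. Match? NO.
Condition (ii): bk = 13202·3 = 39606; vr = 100·395 = 39500. Match? NO.
Both conditions hold? NO.

NO


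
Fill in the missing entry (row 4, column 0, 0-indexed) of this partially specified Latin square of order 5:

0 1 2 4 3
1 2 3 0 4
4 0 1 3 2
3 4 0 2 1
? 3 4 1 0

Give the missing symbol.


Row 4 contains symbols [0, 1, 3, 4] — missing [2].
Column 0 contains symbols [0, 1, 3, 4] — missing [2].
The missing symbol must appear in both missing sets; intersection = [2].
Therefore the hidden value is 2.

Missing value = 2.


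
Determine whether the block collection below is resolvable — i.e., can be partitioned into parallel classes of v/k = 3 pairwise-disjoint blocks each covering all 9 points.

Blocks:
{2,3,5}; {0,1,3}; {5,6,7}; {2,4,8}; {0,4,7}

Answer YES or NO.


v = 9, block size k = 3, number of blocks = 5.
For resolvability, blocks must partition into parallel classes of size v/k = 3.
Total blocks must therefore be a multiple of 3: 5 = 3·1 + 2 ⇒ not divisible ✗.
Resolvable? NO.

NO


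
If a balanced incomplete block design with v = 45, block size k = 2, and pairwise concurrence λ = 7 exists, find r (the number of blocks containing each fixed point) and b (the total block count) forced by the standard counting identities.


Any 2-(v, k, λ) BIBD satisfies two necessary conditions:
  (i)  Each point sits in r blocks, and counting incidences through any fixed point gives r(k − 1) = λ(v − 1), so r = λ(v − 1)/(k − 1).
  (ii) Total incidences bk = vr, so b = vr/k.
Step 1: r = λ(v − 1)/(k − 1) = 7·(45 − 1)/(2 − 1) = 7·44/1 = 308/1 = 308.
Step 2: b = vr/k = 45·308/2 = 13860/2 = 6930.
Check integrality: r = 308 ∈ Z ✓, b = 6930 ∈ Z ✓.
(These identities are necessary conditions: they determine r and b for any design with these parameters, but do not by themselves prove that one exists.)

r = 308, b = 6930.


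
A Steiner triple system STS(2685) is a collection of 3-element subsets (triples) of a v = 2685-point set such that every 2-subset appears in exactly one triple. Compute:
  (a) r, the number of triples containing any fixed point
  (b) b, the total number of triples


An STS(v) is a 2-(v, 3, 1) BIBD: block size k = 3, λ = 1.
Replication: r(k − 1) = λ(v − 1) ⇒ r·2 = 2685 − 1 = 2684 ⇒ r = 1342.
Block count: bk = vr ⇒ b·3 = 2685·1342 = 3603270 ⇒ b = 1201090.
(Check via b = v(v − 1)/6 = 2685·2684/6 = 7206540/6 = 1201090.)

r = 1342, b = 1201090.


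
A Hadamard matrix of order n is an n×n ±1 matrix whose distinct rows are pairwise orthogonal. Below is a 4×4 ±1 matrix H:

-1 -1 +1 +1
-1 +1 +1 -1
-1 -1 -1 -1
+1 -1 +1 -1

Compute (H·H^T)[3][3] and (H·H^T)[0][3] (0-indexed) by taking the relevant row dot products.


Row 0 of H: [-1, -1, 1, 1].
Row 3 of H: [1, -1, 1, -1].
(H·H^T)[3][3] = Σ_j H[3][j]·H[3][j] = (1)² + (-1)² + (1)² + (-1)² = 1 + 1 + 1 + 1 = 4.
(H·H^T)[0][3] = Σ_j H[0][j]·H[3][j] = (-1)·(1) + (-1)·(-1) + (1)·(1) + (1)·(-1) = -1 + 1 + 1 + -1 = 0.
So rows 0 and 3 are orthogonal; the diagonal entry equals n = 4.

(3,3) entry = 4; (0,3) entry = 0.


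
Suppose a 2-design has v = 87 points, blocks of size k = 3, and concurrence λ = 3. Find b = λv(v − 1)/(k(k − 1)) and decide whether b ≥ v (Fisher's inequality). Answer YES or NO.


r = λ(v − 1)/(k − 1) = 3·86/2 = 129.
b = vr/k = 87·129/3 = 3741.
Fisher's inequality: b ≥ v ⇔ 3741 ≥ 87? YES.

YES


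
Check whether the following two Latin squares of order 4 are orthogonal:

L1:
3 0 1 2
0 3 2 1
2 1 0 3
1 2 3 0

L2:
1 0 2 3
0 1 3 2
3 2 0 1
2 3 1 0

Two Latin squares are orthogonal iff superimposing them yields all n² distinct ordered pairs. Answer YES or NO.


Form the n² = 16 superimposed pairs (L1[i][j], L2[i][j]), row by row (rows and columns indexed from 0):
row 0: (3,1) (0,0) (1,2) (2,3)
row 1: (0,0) (3,1) (2,3) (1,2)
row 2: (2,3) (1,2) (0,0) (3,1)
row 3: (1,2) (2,3) (3,1) (0,0)
Orthogonality requires all 16 pairs distinct.
But the pair (0,0) repeats: cell (0,1) has L1 = 0, L2 = 0, and cell (1,0) has L1 = 0, L2 = 0.
A repeated pair means some other pair never occurs (only 4 distinct pairs out of 16), so the squares are not orthogonal.
Conclusion: NO.

NO


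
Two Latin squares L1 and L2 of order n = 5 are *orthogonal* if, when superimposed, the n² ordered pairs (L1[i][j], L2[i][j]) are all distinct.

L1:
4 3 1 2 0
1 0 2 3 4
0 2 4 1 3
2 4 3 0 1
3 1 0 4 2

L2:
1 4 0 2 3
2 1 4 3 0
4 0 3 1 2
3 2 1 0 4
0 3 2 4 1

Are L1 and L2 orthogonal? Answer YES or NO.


Form the n² = 25 superimposed pairs (L1[i][j], L2[i][j]), row by row (rows and columns indexed from 0):
row 0: (4,1) (3,4) (1,0) (2,2) (0,3)
row 1: (1,2) (0,1) (2,4) (3,3) (4,0)
row 2: (0,4) (2,0) (4,3) (1,1) (3,2)
row 3: (2,3) (4,2) (3,1) (0,0) (1,4)
row 4: (3,0) (1,3) (0,2) (4,4) (2,1)
Orthogonality requires all 25 pairs distinct.
Check by first coordinate: for each symbol s of L1, list the L2 entries in the n cells where L1 = s; they must all differ.
  L1 = 0: L2 entries (in reading order) 3, 1, 4, 0, 2 — all 5 distinct ✓
  L1 = 1: L2 entries (in reading order) 0, 2, 1, 4, 3 — all 5 distinct ✓
  L1 = 2: L2 entries (in reading order) 2, 4, 0, 3, 1 — all 5 distinct ✓
  L1 = 3: L2 entries (in reading order) 4, 3, 2, 1, 0 — all 5 distinct ✓
  L1 = 4: L2 entries (in reading order) 1, 0, 3, 2, 4 — all 5 distinct ✓
Every symbol of L1 meets every symbol of L2 exactly once, so all 25 pairs are distinct (25 of 25).
Conclusion: YES.

YES


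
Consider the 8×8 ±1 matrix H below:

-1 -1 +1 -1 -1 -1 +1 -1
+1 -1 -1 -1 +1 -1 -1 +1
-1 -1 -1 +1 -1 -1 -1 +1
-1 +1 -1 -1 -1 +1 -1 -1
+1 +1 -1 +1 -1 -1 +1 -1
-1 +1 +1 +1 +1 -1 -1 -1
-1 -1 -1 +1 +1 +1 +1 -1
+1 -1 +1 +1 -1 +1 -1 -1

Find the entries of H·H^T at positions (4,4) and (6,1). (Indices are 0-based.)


Row 1 of H: [1, -1, -1, -1, 1, -1, -1, 1].
Row 4 of H: [1, 1, -1, 1, -1, -1, 1, -1].
Row 6 of H: [-1, -1, -1, 1, 1, 1, 1, -1].
(H·H^T)[4][4] = Σ_j H[4][j]·H[4][j] = (1)² + (1)² + (-1)² + (1)² + (-1)² + (-1)² + (1)² + (-1)² = 1 + 1 + 1 + 1 + 1 + 1 + 1 + 1 = 8.
(H·H^T)[6][1] = Σ_j H[6][j]·H[1][j] = (-1)·(1) + (-1)·(-1) + (-1)·(-1) + (1)·(-1) + (1)·(1) + (1)·(-1) + (1)·(-1) + (-1)·(1) = -1 + 1 + 1 + -1 + 1 + -1 + -1 + -1 = -2.
Rows 6 and 1 are not orthogonal (dot product = -2 ≠ 0), so H is not a Hadamard matrix.

(4,4) entry = 8; (6,1) entry = -2.


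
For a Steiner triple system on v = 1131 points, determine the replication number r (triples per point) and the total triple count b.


An STS(v) is a 2-(v, 3, 1) BIBD: block size k = 3, λ = 1.
Replication: r(k − 1) = λ(v − 1) ⇒ r·2 = 1131 − 1 = 1130 ⇒ r = 565.
Block count: bk = vr ⇒ b·3 = 1131·565 = 639015 ⇒ b = 213005.

r = 565, b = 213005.


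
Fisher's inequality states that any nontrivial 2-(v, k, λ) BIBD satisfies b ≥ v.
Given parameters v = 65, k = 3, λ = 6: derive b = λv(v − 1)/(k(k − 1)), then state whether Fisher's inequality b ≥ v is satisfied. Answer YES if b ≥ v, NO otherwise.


r = λ(v − 1)/(k − 1) = 6·64/2 = 192.
b = vr/k = 65·192/3 = 4160.
Fisher's inequality: b ≥ v ⇔ 4160 ≥ 65? YES.

YES


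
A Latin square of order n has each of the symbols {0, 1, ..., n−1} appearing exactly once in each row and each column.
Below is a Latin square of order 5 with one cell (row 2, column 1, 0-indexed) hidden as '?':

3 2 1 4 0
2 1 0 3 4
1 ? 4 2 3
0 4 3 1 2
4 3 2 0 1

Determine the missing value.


Row 2 contains symbols [1, 2, 3, 4] — missing [0].
Column 1 contains symbols [1, 2, 3, 4] — missing [0].
The missing symbol must appear in both missing sets; intersection = [0].
Therefore the hidden value is 0.

Missing value = 0.


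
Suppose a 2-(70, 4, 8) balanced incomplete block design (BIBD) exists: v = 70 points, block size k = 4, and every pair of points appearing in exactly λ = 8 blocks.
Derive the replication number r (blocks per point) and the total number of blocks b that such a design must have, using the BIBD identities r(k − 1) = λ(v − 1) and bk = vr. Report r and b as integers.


Any 2-(v, k, λ) BIBD satisfies two necessary conditions:
  (i)  Each point sits in r blocks, and counting incidences through any fixed point gives r(k − 1) = λ(v − 1), so r = λ(v − 1)/(k − 1).
  (ii) Total incidences bk = vr, so b = vr/k.
Step 1: r = λ(v − 1)/(k − 1) = 8·(70 − 1)/(4 − 1) = 8·69/3 = 552/3 = 184.
Step 2: b = vr/k = 70·184/4 = 12880/4 = 3220.
Check integrality: r = 184 ∈ Z ✓, b = 3220 ∈ Z ✓.
(These identities are necessary conditions: they determine r and b for any design with these parameters, but do not by themselves prove that one exists.)

r = 184, b = 3220.


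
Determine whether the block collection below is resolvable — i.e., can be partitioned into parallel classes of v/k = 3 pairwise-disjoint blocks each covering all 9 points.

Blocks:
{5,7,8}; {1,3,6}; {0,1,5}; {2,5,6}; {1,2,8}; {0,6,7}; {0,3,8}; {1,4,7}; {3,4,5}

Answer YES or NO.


v = 9, block size k = 3, number of blocks = 9.
For resolvability, blocks must partition into parallel classes of size v/k = 3.
Total blocks must therefore be a multiple of 3: 9 = 3·3 + 0 ⇒ divisible ✓.
Consider block {5,7,8}. The only other block(s) in the collection disjoint from it are {1,3,6} — just 1 block(s). Any parallel class containing {5,7,8} would need 2 other blocks each disjoint from it, so no parallel class of size 3 can contain {5,7,8}.
Since every block must belong to some parallel class in a resolution, the collection cannot be partitioned into parallel classes.
Resolvable? NO.

NO


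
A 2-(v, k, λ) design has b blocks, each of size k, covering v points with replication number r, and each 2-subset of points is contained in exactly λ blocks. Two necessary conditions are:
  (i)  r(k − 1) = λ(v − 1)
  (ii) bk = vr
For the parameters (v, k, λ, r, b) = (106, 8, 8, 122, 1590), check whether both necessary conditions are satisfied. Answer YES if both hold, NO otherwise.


Condition (i): r(k − 1) = 122·7 = 854; λ(v − 1) = 8·105 = 840. Match? NO.
Condition (ii): bk = 1590·8 = 12720; vr = 106·122 = 12932. Match? NO.
Both conditions hold? NO.

NO


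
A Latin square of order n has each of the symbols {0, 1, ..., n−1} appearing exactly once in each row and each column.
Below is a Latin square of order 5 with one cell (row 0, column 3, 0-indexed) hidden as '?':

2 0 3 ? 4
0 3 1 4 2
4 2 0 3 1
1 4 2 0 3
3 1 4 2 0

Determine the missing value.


Row 0 contains symbols [0, 2, 3, 4] — missing [1].
Column 3 contains symbols [0, 2, 3, 4] — missing [1].
The missing symbol must appear in both missing sets; intersection = [1].
Therefore the hidden value is 1.

Missing value = 1.


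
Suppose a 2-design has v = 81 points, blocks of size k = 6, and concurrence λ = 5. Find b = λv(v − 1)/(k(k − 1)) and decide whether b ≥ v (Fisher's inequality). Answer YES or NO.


b = λv(v − 1)/(k(k − 1)) = 5·81·80/(6·5) = 32400/30 = 1080.
Compare with v = 81: b ≥ v, so Fisher's inequality holds.

YES


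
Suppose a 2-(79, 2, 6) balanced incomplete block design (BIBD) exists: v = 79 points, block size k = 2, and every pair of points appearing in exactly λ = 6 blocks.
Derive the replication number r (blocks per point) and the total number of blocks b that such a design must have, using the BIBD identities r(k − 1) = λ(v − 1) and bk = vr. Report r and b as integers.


Any 2-(v, k, λ) BIBD satisfies two necessary conditions:
  (i)  Each point sits in r blocks, and counting incidences through any fixed point gives r(k − 1) = λ(v − 1), so r = λ(v − 1)/(k − 1).
  (ii) Total incidences bk = vr, so b = vr/k.
Step 1: r = λ(v − 1)/(k − 1) = 6·(79 − 1)/(2 − 1) = 6·78/1 = 468/1 = 468.
Step 2: b = vr/k = 79·468/2 = 36972/2 = 18486.
Check integrality: r = 468 ∈ Z ✓, b = 18486 ∈ Z ✓.
(These identities are necessary conditions: they determine r and b for any design with these parameters, but do not by themselves prove that one exists.)

r = 468, b = 18486.


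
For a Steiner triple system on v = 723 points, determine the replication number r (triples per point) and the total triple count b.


An STS(v) is a 2-(v, 3, 1) BIBD: block size k = 3, λ = 1.
Replication: r(k − 1) = λ(v − 1) ⇒ r·2 = 723 − 1 = 722 ⇒ r = 361.
Block count: bk = vr ⇒ b·3 = 723·361 = 261003 ⇒ b = 87001.

r = 361, b = 87001.


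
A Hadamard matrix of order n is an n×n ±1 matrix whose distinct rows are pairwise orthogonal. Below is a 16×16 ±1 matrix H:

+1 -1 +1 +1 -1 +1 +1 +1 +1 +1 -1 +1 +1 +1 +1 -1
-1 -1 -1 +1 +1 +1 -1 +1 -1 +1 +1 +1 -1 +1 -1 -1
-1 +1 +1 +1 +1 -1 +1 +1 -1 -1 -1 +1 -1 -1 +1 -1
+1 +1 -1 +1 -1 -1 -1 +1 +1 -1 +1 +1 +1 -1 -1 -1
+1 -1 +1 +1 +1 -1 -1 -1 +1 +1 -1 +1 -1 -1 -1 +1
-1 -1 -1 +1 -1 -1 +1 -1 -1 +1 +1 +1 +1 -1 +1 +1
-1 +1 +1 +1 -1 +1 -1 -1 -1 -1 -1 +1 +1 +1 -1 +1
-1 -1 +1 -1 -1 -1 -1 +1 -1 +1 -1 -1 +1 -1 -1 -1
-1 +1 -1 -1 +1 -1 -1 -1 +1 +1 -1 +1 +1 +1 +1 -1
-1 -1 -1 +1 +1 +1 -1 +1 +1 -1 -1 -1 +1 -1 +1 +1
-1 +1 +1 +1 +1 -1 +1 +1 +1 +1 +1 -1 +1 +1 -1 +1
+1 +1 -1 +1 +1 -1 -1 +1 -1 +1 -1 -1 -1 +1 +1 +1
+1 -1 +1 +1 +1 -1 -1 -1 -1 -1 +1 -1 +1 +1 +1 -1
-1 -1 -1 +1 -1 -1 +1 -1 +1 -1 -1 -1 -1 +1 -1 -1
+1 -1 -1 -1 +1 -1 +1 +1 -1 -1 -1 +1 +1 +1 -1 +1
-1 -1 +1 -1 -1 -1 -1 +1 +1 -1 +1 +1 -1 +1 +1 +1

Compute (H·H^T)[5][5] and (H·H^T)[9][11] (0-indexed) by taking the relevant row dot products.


Row 5 of H: [-1, -1, -1, 1, -1, -1, 1, -1, -1, 1, 1, 1, 1, -1, 1, 1].
Row 9 of H: [-1, -1, -1, 1, 1, 1, -1, 1, 1, -1, -1, -1, 1, -1, 1, 1].
Row 11 of H: [1, 1, -1, 1, 1, -1, -1, 1, -1, 1, -1, -1, -1, 1, 1, 1].
(H·H^T)[5][5] = Σ_j H[5][j]·H[5][j] = (-1)² + (-1)² + (-1)² + (1)² + (-1)² + (-1)² + (1)² + (-1)² + (-1)² + (1)² + (1)² + (1)² + (1)² + (-1)² + (1)² + (1)² = 1 + 1 + 1 + 1 + 1 + 1 + 1 + 1 + 1 + 1 + 1 + 1 + 1 + 1 + 1 + 1 = 16.
(H·H^T)[9][11] = Σ_j H[9][j]·H[11][j] = (-1)·(1) + (-1)·(1) + (-1)·(-1) + (1)·(1) + (1)·(1) + (1)·(-1) + (-1)·(-1) + (1)·(1) + (1)·(-1) + (-1)·(1) + (-1)·(-1) + (-1)·(-1) + (1)·(-1) + (-1)·(1) + (1)·(1) + (1)·(1) = -1 + -1 + 1 + 1 + 1 + -1 + 1 + 1 + -1 + -1 + 1 + 1 + -1 + -1 + 1 + 1 = 2.
Rows 9 and 11 are not orthogonal (dot product = 2 ≠ 0), so H is not a Hadamard matrix.

(5,5) entry = 16; (9,11) entry = 2.


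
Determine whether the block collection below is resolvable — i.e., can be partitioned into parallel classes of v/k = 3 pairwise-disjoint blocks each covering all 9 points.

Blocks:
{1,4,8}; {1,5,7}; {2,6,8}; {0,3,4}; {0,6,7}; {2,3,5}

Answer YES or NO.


v = 9, block size k = 3, number of blocks = 6.
For resolvability, blocks must partition into parallel classes of size v/k = 3.
Total blocks must therefore be a multiple of 3: 6 = 3·2 + 0 ⇒ divisible ✓.
Greedy packing gives 2 candidate class(es). Each should be a full parallel class (size 3, covers all 9 points).
  Class 1 (3 blocks): {1,4,8}; {0,6,7}; {2,3,5}. Points covered: [0, 1, 2, 3, 4, 5, 6, 7, 8].
  Class 2 (3 blocks): {1,5,7}; {2,6,8}; {0,3,4}. Points covered: [0, 1, 2, 3, 4, 5, 6, 7, 8].
All classes full (size 3)? YES. All classes cover every point? YES.
Resolvable? YES.

YES


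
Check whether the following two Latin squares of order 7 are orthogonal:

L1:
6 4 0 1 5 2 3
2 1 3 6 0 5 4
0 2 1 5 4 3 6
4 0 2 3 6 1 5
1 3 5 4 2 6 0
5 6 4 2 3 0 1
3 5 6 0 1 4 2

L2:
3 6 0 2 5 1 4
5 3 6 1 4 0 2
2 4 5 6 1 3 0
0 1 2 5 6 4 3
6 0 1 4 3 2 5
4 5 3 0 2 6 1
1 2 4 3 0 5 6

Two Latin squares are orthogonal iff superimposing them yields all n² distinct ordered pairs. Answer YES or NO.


Form the n² = 49 superimposed pairs (L1[i][j], L2[i][j]), row by row (rows and columns indexed from 0):
row 0: (6,3) (4,6) (0,0) (1,2) (5,5) (2,1) (3,4)
row 1: (2,5) (1,3) (3,6) (6,1) (0,4) (5,0) (4,2)
row 2: (0,2) (2,4) (1,5) (5,6) (4,1) (3,3) (6,0)
row 3: (4,0) (0,1) (2,2) (3,5) (6,6) (1,4) (5,3)
row 4: (1,6) (3,0) (5,1) (4,4) (2,3) (6,2) (0,5)
row 5: (5,4) (6,5) (4,3) (2,0) (3,2) (0,6) (1,1)
row 6: (3,1) (5,2) (6,4) (0,3) (1,0) (4,5) (2,6)
Orthogonality requires all 49 pairs distinct.
Check by first coordinate: for each symbol s of L1, list the L2 entries in the n cells where L1 = s; they must all differ.
  L1 = 0: L2 entries (in reading order) 0, 4, 2, 1, 5, 6, 3 — all 7 distinct ✓
  L1 = 1: L2 entries (in reading order) 2, 3, 5, 4, 6, 1, 0 — all 7 distinct ✓
  L1 = 2: L2 entries (in reading order) 1, 5, 4, 2, 3, 0, 6 — all 7 distinct ✓
  L1 = 3: L2 entries (in reading order) 4, 6, 3, 5, 0, 2, 1 — all 7 distinct ✓
  L1 = 4: L2 entries (in reading order) 6, 2, 1, 0, 4, 3, 5 — all 7 distinct ✓
  L1 = 5: L2 entries (in reading order) 5, 0, 6, 3, 1, 4, 2 — all 7 distinct ✓
  L1 = 6: L2 entries (in reading order) 3, 1, 0, 6, 2, 5, 4 — all 7 distinct ✓
Every symbol of L1 meets every symbol of L2 exactly once, so all 49 pairs are distinct (49 of 49).
Conclusion: YES.

YES


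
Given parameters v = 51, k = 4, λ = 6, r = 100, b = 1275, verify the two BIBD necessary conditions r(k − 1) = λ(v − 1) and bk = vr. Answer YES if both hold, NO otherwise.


Condition (i): r(k − 1) = 100·3 = 300; λ(v − 1) = 6·50 = 300. Match? YES.
Condition (ii): bk = 1275·4 = 5100; vr = 51·100 = 5100. Match? YES.
Both conditions hold? YES.

YES


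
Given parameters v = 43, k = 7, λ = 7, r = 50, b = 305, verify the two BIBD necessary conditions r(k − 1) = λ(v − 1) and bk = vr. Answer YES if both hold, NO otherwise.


Condition (i): r(k − 1) = 50·6 = 300; λ(v − 1) = 7·42 = 294. Match? NO.
Condition (ii): bk = 305·7 = 2135; vr = 43·50 = 2150. Match? NO.
Both conditions hold? NO.

NO


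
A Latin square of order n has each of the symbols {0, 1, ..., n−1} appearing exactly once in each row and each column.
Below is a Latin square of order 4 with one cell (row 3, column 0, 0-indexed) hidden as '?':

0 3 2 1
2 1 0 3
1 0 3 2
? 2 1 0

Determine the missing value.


Row 3 contains symbols [0, 1, 2] — missing [3].
Column 0 contains symbols [0, 1, 2] — missing [3].
The missing symbol must appear in both missing sets; intersection = [3].
Therefore the hidden value is 3.

Missing value = 3.


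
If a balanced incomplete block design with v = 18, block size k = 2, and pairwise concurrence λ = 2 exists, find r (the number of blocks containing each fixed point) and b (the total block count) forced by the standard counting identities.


Any 2-(v, k, λ) BIBD satisfies two necessary conditions:
  (i)  Each point sits in r blocks, and counting incidences through any fixed point gives r(k − 1) = λ(v − 1), so r = λ(v − 1)/(k − 1).
  (ii) Total incidences bk = vr, so b = vr/k.
Step 1: r = λ(v − 1)/(k − 1) = 2·(18 − 1)/(2 − 1) = 2·17/1 = 34/1 = 34.
Step 2: b = vr/k = 18·34/2 = 612/2 = 306.
Check integrality: r = 34 ∈ Z ✓, b = 306 ∈ Z ✓.
(These identities are necessary conditions: they determine r and b for any design with these parameters, but do not by themselves prove that one exists.)

r = 34, b = 306.


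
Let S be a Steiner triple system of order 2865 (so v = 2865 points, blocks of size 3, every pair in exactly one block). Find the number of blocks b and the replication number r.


An STS(v) is a 2-(v, 3, 1) BIBD: block size k = 3, λ = 1.
Replication: r(k − 1) = λ(v − 1) ⇒ r·2 = 2865 − 1 = 2864 ⇒ r = 1432.
Block count: bk = vr ⇒ b·3 = 2865·1432 = 4102680 ⇒ b = 1367560.
(Check via b = v(v − 1)/6 = 2865·2864/6 = 8205360/6 = 1367560.)

r = 1432, b = 1367560.


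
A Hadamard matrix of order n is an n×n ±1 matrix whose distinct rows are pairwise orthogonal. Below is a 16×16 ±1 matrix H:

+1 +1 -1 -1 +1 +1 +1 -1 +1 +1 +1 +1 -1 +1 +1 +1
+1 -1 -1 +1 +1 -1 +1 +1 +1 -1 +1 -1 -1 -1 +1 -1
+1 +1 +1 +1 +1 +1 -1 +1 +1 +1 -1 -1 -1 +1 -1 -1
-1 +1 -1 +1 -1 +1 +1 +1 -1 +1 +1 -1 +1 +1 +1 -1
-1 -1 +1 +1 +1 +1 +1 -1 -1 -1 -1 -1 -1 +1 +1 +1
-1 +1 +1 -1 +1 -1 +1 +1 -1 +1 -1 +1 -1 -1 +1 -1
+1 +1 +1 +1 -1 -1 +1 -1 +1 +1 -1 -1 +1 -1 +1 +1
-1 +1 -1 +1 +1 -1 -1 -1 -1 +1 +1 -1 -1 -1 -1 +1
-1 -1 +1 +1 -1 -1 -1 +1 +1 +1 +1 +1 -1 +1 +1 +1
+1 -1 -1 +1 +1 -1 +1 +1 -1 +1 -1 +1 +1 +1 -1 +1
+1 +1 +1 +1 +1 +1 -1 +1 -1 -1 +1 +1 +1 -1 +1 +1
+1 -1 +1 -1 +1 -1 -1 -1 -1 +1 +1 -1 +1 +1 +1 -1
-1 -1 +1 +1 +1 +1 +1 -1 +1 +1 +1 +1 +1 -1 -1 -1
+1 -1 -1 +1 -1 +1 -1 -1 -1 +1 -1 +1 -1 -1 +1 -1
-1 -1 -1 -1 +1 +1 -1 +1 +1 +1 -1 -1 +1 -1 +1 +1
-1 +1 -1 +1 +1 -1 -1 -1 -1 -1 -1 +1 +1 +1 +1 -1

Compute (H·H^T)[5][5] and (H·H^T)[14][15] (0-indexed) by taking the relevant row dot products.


Row 5 of H: [-1, 1, 1, -1, 1, -1, 1, 1, -1, 1, -1, 1, -1, -1, 1, -1].
Row 14 of H: [-1, -1, -1, -1, 1, 1, -1, 1, 1, 1, -1, -1, 1, -1, 1, 1].
Row 15 of H: [-1, 1, -1, 1, 1, -1, -1, -1, -1, -1, -1, 1, 1, 1, 1, -1].
(H·H^T)[5][5] = Σ_j H[5][j]·H[5][j] = (-1)² + (1)² + (1)² + (-1)² + (1)² + (-1)² + (1)² + (1)² + (-1)² + (1)² + (-1)² + (1)² + (-1)² + (-1)² + (1)² + (-1)² = 1 + 1 + 1 + 1 + 1 + 1 + 1 + 1 + 1 + 1 + 1 + 1 + 1 + 1 + 1 + 1 = 16.
(H·H^T)[14][15] = Σ_j H[14][j]·H[15][j] = (-1)·(-1) + (-1)·(1) + (-1)·(-1) + (-1)·(1) + (1)·(1) + (1)·(-1) + (-1)·(-1) + (1)·(-1) + (1)·(-1) + (1)·(-1) + (-1)·(-1) + (-1)·(1) + (1)·(1) + (-1)·(1) + (1)·(1) + (1)·(-1) = 1 + -1 + 1 + -1 + 1 + -1 + 1 + -1 + -1 + -1 + 1 + -1 + 1 + -1 + 1 + -1 = -2.
Rows 14 and 15 are not orthogonal (dot product = -2 ≠ 0), so H is not a Hadamard matrix.

(5,5) entry = 16; (14,15) entry = -2.


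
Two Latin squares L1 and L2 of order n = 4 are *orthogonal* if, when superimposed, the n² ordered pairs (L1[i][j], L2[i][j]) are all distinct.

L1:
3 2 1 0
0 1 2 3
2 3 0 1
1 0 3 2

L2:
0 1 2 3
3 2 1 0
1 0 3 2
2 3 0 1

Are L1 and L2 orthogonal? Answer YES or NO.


Form the n² = 16 superimposed pairs (L1[i][j], L2[i][j]), row by row (rows and columns indexed from 0):
row 0: (3,0) (2,1) (1,2) (0,3)
row 1: (0,3) (1,2) (2,1) (3,0)
row 2: (2,1) (3,0) (0,3) (1,2)
row 3: (1,2) (0,3) (3,0) (2,1)
Orthogonality requires all 16 pairs distinct.
But the pair (0,3) repeats: cell (0,3) has L1 = 0, L2 = 3, and cell (1,0) has L1 = 0, L2 = 3.
A repeated pair means some other pair never occurs (only 4 distinct pairs out of 16), so the squares are not orthogonal.
Conclusion: NO.

NO


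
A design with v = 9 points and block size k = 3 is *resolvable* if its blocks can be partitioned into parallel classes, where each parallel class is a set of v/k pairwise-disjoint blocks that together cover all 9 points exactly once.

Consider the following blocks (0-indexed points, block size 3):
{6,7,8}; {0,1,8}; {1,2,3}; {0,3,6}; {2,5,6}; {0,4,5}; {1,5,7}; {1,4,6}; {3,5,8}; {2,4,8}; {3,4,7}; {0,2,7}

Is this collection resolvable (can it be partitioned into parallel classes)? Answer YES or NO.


v = 9, block size k = 3, number of blocks = 12.
For resolvability, blocks must partition into parallel classes of size v/k = 3.
Total blocks must therefore be a multiple of 3: 12 = 3·4 + 0 ⇒ divisible ✓.
Greedy packing gives 4 candidate class(es). Each should be a full parallel class (size 3, covers all 9 points).
  Class 1 (3 blocks): {6,7,8}; {1,2,3}; {0,4,5}. Points covered: [0, 1, 2, 3, 4, 5, 6, 7, 8].
  Class 2 (3 blocks): {0,1,8}; {2,5,6}; {3,4,7}. Points covered: [0, 1, 2, 3, 4, 5, 6, 7, 8].
  Class 3 (3 blocks): {0,3,6}; {1,5,7}; {2,4,8}. Points covered: [0, 1, 2, 3, 4, 5, 6, 7, 8].
  Class 4 (3 blocks): {1,4,6}; {3,5,8}; {0,2,7}. Points covered: [0, 1, 2, 3, 4, 5, 6, 7, 8].
All classes full (size 3)? YES. All classes cover every point? YES.
Resolvable? YES.

YES


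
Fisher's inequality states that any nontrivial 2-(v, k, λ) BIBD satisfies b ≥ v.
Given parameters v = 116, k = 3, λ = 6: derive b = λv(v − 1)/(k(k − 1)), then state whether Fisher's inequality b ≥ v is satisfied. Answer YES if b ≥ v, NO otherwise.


b = λv(v − 1)/(k(k − 1)) = 6·116·115/(3·2) = 80040/6 = 13340.
Compare with v = 116: b ≥ v, so Fisher's inequality holds.

YES


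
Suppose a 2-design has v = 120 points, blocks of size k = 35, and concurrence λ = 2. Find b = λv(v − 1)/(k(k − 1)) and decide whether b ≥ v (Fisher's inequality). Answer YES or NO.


r = λ(v − 1)/(k − 1) = 2·119/34 = 7.
b = vr/k = 120·7/35 = 24.
Fisher's inequality: b ≥ v ⇔ 24 ≥ 120? NO.

NO


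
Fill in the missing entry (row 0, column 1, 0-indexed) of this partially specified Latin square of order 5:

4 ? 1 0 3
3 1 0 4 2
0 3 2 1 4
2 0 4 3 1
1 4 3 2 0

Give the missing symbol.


Row 0 contains symbols [0, 1, 3, 4] — missing [2].
Column 1 contains symbols [0, 1, 3, 4] — missing [2].
The missing symbol must appear in both missing sets; intersection = [2].
Therefore the hidden value is 2.

Missing value = 2.


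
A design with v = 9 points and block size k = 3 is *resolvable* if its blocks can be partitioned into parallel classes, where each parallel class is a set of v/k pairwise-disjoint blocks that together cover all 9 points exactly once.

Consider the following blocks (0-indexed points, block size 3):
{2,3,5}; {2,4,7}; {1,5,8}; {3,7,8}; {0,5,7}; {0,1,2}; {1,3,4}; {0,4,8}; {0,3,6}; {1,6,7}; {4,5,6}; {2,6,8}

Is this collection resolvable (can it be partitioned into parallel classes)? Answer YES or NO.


v = 9, block size k = 3, number of blocks = 12.
For resolvability, blocks must partition into parallel classes of size v/k = 3.
Total blocks must therefore be a multiple of 3: 12 = 3·4 + 0 ⇒ divisible ✓.
Greedy packing gives 4 candidate class(es). Each should be a full parallel class (size 3, covers all 9 points).
  Class 1 (3 blocks): {2,3,5}; {0,4,8}; {1,6,7}. Points covered: [0, 1, 2, 3, 4, 5, 6, 7, 8].
  Class 2 (3 blocks): {2,4,7}; {1,5,8}; {0,3,6}. Points covered: [0, 1, 2, 3, 4, 5, 6, 7, 8].
  Class 3 (3 blocks): {3,7,8}; {0,1,2}; {4,5,6}. Points covered: [0, 1, 2, 3, 4, 5, 6, 7, 8].
  Class 4 (3 blocks): {0,5,7}; {1,3,4}; {2,6,8}. Points covered: [0, 1, 2, 3, 4, 5, 6, 7, 8].
All classes full (size 3)? YES. All classes cover every point? YES.
Resolvable? YES.

YES


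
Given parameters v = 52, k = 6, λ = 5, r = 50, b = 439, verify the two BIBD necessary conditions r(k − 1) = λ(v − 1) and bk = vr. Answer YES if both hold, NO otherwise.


Condition (i): r(k − 1) = 50·5 = 250; λ(v − 1) = 5·51 = 255. Match? NO.
Condition (ii): bk = 439·6 = 2634; vr = 52·50 = 2600. Match? NO.
Both conditions hold? NO.

NO


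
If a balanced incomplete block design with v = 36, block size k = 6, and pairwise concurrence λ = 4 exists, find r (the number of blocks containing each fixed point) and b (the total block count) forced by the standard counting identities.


Any 2-(v, k, λ) BIBD satisfies two necessary conditions:
  (i)  Each point sits in r blocks, and counting incidences through any fixed point gives r(k − 1) = λ(v − 1), so r = λ(v − 1)/(k − 1).
  (ii) Total incidences bk = vr, so b = vr/k.
Step 1: r = λ(v − 1)/(k − 1) = 4·(36 − 1)/(6 − 1) = 4·35/5 = 140/5 = 28.
Step 2: b = vr/k = 36·28/6 = 1008/6 = 168.
Check integrality: r = 28 ∈ Z ✓, b = 168 ∈ Z ✓.
(These identities are necessary conditions: they determine r and b for any design with these parameters, but do not by themselves prove that one exists.)

r = 28, b = 168.


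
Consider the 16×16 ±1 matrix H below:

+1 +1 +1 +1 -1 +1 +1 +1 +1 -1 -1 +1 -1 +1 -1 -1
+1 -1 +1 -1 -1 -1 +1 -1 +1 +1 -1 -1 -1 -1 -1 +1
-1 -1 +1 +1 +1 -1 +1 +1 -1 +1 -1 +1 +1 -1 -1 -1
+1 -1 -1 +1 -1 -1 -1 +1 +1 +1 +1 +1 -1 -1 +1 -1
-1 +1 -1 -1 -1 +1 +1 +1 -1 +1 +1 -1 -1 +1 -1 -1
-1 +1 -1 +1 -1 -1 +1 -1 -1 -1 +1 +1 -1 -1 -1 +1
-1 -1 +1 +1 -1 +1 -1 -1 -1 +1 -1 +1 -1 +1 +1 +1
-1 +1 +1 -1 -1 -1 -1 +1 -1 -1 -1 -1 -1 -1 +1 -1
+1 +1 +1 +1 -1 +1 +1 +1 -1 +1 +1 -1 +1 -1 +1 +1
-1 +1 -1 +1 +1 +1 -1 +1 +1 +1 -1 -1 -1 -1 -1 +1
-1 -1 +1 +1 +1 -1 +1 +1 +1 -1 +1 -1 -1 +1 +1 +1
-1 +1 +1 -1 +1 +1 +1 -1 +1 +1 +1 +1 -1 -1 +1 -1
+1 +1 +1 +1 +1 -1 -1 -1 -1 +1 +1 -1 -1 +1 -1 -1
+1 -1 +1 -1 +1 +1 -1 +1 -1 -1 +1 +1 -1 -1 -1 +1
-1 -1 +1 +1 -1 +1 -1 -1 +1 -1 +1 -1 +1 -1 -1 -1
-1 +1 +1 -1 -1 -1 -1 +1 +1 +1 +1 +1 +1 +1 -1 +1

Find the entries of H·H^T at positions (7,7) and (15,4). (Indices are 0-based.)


Row 4 of H: [-1, 1, -1, -1, -1, 1, 1, 1, -1, 1, 1, -1, -1, 1, -1, -1].
Row 7 of H: [-1, 1, 1, -1, -1, -1, -1, 1, -1, -1, -1, -1, -1, -1, 1, -1].
Row 15 of H: [-1, 1, 1, -1, -1, -1, -1, 1, 1, 1, 1, 1, 1, 1, -1, 1].
(H·H^T)[7][7] = Σ_j H[7][j]·H[7][j] = (-1)² + (1)² + (1)² + (-1)² + (-1)² + (-1)² + (-1)² + (1)² + (-1)² + (-1)² + (-1)² + (-1)² + (-1)² + (-1)² + (1)² + (-1)² = 1 + 1 + 1 + 1 + 1 + 1 + 1 + 1 + 1 + 1 + 1 + 1 + 1 + 1 + 1 + 1 = 16.
(H·H^T)[15][4] = Σ_j H[15][j]·H[4][j] = (-1)·(-1) + (1)·(1) + (1)·(-1) + (-1)·(-1) + (-1)·(-1) + (-1)·(1) + (-1)·(1) + (1)·(1) + (1)·(-1) + (1)·(1) + (1)·(1) + (1)·(-1) + (1)·(-1) + (1)·(1) + (-1)·(-1) + (1)·(-1) = 1 + 1 + -1 + 1 + 1 + -1 + -1 + 1 + -1 + 1 + 1 + -1 + -1 + 1 + 1 + -1 = 2.
Rows 15 and 4 are not orthogonal (dot product = 2 ≠ 0), so H is not a Hadamard matrix.

(7,7) entry = 16; (15,4) entry = 2.


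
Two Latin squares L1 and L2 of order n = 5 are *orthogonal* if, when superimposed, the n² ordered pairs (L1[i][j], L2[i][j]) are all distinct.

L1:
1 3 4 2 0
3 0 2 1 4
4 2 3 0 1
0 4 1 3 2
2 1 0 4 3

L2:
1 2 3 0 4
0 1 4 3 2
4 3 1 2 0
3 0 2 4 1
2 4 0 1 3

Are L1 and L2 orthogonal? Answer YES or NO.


Form the n² = 25 superimposed pairs (L1[i][j], L2[i][j]), row by row (rows and columns indexed from 0):
row 0: (1,1) (3,2) (4,3) (2,0) (0,4)
row 1: (3,0) (0,1) (2,4) (1,3) (4,2)
row 2: (4,4) (2,3) (3,1) (0,2) (1,0)
row 3: (0,3) (4,0) (1,2) (3,4) (2,1)
row 4: (2,2) (1,4) (0,0) (4,1) (3,3)
Orthogonality requires all 25 pairs distinct.
Check by first coordinate: for each symbol s of L1, list the L2 entries in the n cells where L1 = s; they must all differ.
  L1 = 0: L2 entries (in reading order) 4, 1, 2, 3, 0 — all 5 distinct ✓
  L1 = 1: L2 entries (in reading order) 1, 3, 0, 2, 4 — all 5 distinct ✓
  L1 = 2: L2 entries (in reading order) 0, 4, 3, 1, 2 — all 5 distinct ✓
  L1 = 3: L2 entries (in reading order) 2, 0, 1, 4, 3 — all 5 distinct ✓
  L1 = 4: L2 entries (in reading order) 3, 2, 4, 0, 1 — all 5 distinct ✓
Every symbol of L1 meets every symbol of L2 exactly once, so all 25 pairs are distinct (25 of 25).
Conclusion: YES.

YES


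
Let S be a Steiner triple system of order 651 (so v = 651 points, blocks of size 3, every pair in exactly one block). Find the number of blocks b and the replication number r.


An STS(v) is a 2-(v, 3, 1) BIBD: block size k = 3, λ = 1.
Replication: r(k − 1) = λ(v − 1) ⇒ r·2 = 651 − 1 = 650 ⇒ r = 325.
Block count: bk = vr ⇒ b·3 = 651·325 = 211575 ⇒ b = 70525.

r = 325, b = 70525.
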